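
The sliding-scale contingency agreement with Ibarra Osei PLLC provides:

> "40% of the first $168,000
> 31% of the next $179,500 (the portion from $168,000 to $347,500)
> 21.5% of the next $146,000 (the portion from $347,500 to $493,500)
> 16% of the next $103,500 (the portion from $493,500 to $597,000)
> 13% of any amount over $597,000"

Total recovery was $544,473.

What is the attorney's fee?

$162,390.68

First $168,000 at 40% = $67,200.00
Next $179,500 at 31% = $55,645.00
Next $146,000 at 21.5% = $31,390.00
Remaining $50,973 at 16% = $8,155.68
Fee: $67,200.00 + $55,645.00 + $31,390.00 + $8,155.68 = $162,390.68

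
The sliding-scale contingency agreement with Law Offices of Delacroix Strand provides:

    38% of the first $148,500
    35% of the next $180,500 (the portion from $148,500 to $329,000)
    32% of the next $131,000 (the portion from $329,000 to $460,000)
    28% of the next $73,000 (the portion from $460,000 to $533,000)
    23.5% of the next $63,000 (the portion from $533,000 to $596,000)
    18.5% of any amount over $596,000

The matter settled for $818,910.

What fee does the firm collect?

$238,008.35

First $148,500 at 38% = $56,430.00
Next $180,500 at 35% = $63,175.00
Next $131,000 at 32% = $41,920.00
Next $73,000 at 28% = $20,440.00
Next $63,000 at 23.5% = $14,805.00
Remaining $222,910 at 18.5% = $41,238.35
Fee: $56,430.00 + $63,175.00 + $41,920.00 + $20,440.00 + $14,805.00 + $41,238.35 = $238,008.35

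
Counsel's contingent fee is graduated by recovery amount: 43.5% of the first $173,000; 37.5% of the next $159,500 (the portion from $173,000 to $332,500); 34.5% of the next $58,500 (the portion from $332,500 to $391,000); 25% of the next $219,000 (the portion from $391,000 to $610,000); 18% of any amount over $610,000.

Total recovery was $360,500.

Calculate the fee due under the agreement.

First $173,000 at 43.5% = $75,255.00
Next $159,500 at 37.5% = $59,812.50
Remaining $28,000 at 34.5% = $9,660.00
Fee: $75,255.00 + $59,812.50 + $9,660.00 = $144,727.50

$144,727.50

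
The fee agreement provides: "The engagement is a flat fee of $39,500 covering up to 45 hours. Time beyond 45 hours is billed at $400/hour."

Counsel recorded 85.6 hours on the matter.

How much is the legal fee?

$55,740.00

Flat fee: $39,500.00
Excess hours: 85.6 − 45 = 40.6
Overrun: 40.6 × $400 = $16,240.00
Total: $39,500.00 + $16,240.00 = $55,740.00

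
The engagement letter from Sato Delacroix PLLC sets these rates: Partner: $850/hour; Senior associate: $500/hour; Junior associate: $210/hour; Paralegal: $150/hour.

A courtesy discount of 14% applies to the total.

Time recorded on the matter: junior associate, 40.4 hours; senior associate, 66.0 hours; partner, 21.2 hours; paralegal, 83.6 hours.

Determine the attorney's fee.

$61,957.84

Partner: 21.2 × $850 = $18,020.00
Senior associate: 66.0 × $500 = $33,000.00
Junior associate: 40.4 × $210 = $8,484.00
Paralegal: 83.6 × $150 = $12,540.00
Subtotal: $72,044.00
Less 14% discount: −$10,086.16
Total: $72,044.00 − $10,086.16 = $61,957.84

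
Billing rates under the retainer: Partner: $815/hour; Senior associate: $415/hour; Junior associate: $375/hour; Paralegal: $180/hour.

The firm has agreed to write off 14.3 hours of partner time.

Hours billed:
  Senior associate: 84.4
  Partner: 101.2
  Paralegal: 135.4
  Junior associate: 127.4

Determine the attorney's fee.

$177,996.50

Partner: 101.2 × $815 = $82,478.00
Senior associate: 84.4 × $415 = $35,026.00
Junior associate: 127.4 × $375 = $47,775.00
Paralegal: 135.4 × $180 = $24,372.00
Subtotal: $189,651.00
Write-off: 14.3 × $815 = $11,654.50
Total: $189,651.00 − $11,654.50 = $177,996.50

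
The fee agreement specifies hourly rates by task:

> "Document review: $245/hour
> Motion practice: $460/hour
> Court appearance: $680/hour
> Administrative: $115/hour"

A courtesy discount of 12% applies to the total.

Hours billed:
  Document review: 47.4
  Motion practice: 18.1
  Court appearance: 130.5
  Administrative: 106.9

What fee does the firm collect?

$106,455.80

Document review: 47.4 × $245 = $11,613.00
Motion practice: 18.1 × $460 = $8,326.00
Court appearance: 130.5 × $680 = $88,740.00
Administrative: 106.9 × $115 = $12,293.50
Subtotal: $120,972.50
Less 12% discount: −$14,516.70
Total: $120,972.50 − $14,516.70 = $106,455.80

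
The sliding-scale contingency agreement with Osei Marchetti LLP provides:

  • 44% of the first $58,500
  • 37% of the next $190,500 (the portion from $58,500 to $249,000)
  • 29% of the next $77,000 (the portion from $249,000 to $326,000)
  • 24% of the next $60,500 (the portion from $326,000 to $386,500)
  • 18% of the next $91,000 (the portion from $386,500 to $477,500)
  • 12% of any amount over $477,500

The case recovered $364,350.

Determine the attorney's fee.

$127,759.00

First $58,500 at 44% = $25,740.00
Next $190,500 at 37% = $70,485.00
Next $77,000 at 29% = $22,330.00
Remaining $38,350 at 24% = $9,204.00
Fee: $25,740.00 + $70,485.00 + $22,330.00 + $9,204.00 = $127,759.00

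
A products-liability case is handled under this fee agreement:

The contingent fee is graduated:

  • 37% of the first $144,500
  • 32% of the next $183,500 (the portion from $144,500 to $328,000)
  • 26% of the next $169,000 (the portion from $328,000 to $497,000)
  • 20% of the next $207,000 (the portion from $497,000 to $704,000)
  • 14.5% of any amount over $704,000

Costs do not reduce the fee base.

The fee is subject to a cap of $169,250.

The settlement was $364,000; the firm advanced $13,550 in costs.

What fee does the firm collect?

$121,545.00

Fee base is the gross recovery, $364,000; costs are reimbursed separately.
First $144,500 at 37% = $53,465.00
Next $183,500 at 32% = $58,720.00
Remaining $36,000 at 26% = $9,360.00
Fee: $53,465.00 + $58,720.00 + $9,360.00 = $121,545.00
$121,545.00 is under the $169,250 cap.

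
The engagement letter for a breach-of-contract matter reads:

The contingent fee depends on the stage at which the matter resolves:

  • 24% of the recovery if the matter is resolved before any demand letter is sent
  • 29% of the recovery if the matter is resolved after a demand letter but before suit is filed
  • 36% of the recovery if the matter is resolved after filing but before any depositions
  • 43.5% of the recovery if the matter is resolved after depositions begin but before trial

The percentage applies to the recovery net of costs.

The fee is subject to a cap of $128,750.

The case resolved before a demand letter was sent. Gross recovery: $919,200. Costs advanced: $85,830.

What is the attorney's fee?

Fee base (net of costs): $919,200 − $85,830 = $833,370
The matter resolved before a demand letter was sent, so the 24% rate applies.
$833,370 × 24% = $200,008.80
$200,008.80 exceeds the $128,750 cap, so the fee is capped at $128,750.00.

$128,750.00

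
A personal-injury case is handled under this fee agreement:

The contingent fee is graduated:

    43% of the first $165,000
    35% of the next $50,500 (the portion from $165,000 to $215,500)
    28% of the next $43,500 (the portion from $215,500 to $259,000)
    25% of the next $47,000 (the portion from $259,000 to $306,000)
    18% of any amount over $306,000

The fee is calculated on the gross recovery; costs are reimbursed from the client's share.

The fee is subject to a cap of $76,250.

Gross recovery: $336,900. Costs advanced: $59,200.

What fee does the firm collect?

$76,250.00

Fee base is the gross recovery, $336,900; costs are reimbursed separately.
First $165,000 at 43% = $70,950.00
Next $50,500 at 35% = $17,675.00
Next $43,500 at 28% = $12,180.00
Next $47,000 at 25% = $11,750.00
Remaining $30,900 at 18% = $5,562.00
Fee: $70,950.00 + $17,675.00 + $12,180.00 + $11,750.00 + $5,562.00 = $118,117.00
$118,117.00 exceeds the $76,250 cap, so the fee is capped at $76,250.00.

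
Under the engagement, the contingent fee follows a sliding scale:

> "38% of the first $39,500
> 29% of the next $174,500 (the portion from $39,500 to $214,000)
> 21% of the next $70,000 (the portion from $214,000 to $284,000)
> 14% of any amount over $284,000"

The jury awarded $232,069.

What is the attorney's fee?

$69,409.49

First $39,500 at 38% = $15,010.00
Next $174,500 at 29% = $50,605.00
Remaining $18,069 at 21% = $3,794.49
Fee: $15,010.00 + $50,605.00 + $3,794.49 = $69,409.49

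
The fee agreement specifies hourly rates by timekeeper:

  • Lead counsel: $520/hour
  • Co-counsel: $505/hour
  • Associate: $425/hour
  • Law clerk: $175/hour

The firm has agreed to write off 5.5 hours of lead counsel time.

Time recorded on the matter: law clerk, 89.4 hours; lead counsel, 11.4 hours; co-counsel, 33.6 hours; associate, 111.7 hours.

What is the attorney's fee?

$83,153.50

Lead counsel: 11.4 × $520 = $5,928.00
Co-counsel: 33.6 × $505 = $16,968.00
Associate: 111.7 × $425 = $47,472.50
Law clerk: 89.4 × $175 = $15,645.00
Subtotal: $86,013.50
Write-off: 5.5 × $520 = $2,860.00
Total: $86,013.50 − $2,860.00 = $83,153.50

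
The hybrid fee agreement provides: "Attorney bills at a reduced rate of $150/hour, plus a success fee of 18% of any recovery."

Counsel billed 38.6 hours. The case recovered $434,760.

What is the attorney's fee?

Hourly: 38.6 × $150 = $5,790.00
Success fee: 18% of $434,760 = $78,256.80
Total: $5,790.00 + $78,256.80 = $84,046.80

$84,046.80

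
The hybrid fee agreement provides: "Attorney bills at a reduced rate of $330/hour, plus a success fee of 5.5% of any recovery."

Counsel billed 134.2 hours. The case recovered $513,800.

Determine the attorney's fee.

Hourly: 134.2 × $330 = $44,286.00
Success fee: 5.5% of $513,800 = $28,259.00
Total: $44,286.00 + $28,259.00 = $72,545.00

$72,545.00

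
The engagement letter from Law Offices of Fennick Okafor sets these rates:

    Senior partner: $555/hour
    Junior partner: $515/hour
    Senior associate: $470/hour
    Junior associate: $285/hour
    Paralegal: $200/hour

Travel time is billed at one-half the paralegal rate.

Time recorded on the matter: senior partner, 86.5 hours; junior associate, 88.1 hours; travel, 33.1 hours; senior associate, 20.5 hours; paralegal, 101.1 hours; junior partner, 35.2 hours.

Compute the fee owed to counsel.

Senior partner: 86.5 × $555 = $48,007.50
Junior partner: 35.2 × $515 = $18,128.00
Senior associate: 20.5 × $470 = $9,635.00
Junior associate: 88.1 × $285 = $25,108.50
Paralegal: 101.1 × $200 = $20,220.00
Subtotal: $48,007.50 + $18,128.00 + $9,635.00 + $25,108.50 + $20,220.00 = $121,099.00
Travel: 33.1 × ($200 ÷ 2) = 33.1 × $100.00 = $3,310.00
Total: $121,099.00 + $3,310.00 = $124,409.00

$124,409.00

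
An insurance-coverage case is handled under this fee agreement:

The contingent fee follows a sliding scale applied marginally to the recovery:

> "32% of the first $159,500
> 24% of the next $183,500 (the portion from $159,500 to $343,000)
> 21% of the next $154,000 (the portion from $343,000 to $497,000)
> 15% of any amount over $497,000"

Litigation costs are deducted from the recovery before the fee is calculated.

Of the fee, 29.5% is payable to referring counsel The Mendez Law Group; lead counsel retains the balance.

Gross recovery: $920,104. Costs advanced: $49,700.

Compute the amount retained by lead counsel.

$129,318.57

Fee base (net of costs): $920,104 − $49,700 = $870,404
First $159,500 at 32% = $51,040.00
Next $183,500 at 24% = $44,040.00
Next $154,000 at 21% = $32,340.00
Remaining $373,404 at 15% = $56,010.60
Fee: $51,040.00 + $44,040.00 + $32,340.00 + $56,010.60 = $183,430.60
Referral share: 29.5% of $183,430.60 = $54,112.03; lead counsel retains $183,430.60 − $54,112.03 = $129,318.57.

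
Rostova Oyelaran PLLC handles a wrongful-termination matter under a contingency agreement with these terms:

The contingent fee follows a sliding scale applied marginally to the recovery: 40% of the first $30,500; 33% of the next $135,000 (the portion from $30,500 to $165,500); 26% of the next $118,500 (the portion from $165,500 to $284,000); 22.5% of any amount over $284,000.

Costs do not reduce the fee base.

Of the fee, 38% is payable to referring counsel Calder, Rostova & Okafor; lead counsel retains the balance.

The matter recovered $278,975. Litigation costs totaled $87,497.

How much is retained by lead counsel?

$53,477.17

Fee base is the gross recovery, $278,975; costs are reimbursed separately.
First $30,500 at 40% = $12,200.00
Next $135,000 at 33% = $44,550.00
Remaining $113,475 at 26% = $29,503.50
Fee: $12,200.00 + $44,550.00 + $29,503.50 = $86,253.50
Referral share: 38% of $86,253.50 = $32,776.33; lead counsel retains $86,253.50 − $32,776.33 = $53,477.17.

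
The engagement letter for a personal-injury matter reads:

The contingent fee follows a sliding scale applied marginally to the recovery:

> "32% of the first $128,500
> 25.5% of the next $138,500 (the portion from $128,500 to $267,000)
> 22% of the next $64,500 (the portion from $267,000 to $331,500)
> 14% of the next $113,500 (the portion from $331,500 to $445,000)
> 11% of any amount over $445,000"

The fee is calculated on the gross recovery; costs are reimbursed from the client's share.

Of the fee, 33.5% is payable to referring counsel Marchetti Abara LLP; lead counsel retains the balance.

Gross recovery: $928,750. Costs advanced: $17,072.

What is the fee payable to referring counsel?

$53,509.55

Fee base is the gross recovery, $928,750; costs are reimbursed separately.
First $128,500 at 32% = $41,120.00
Next $138,500 at 25.5% = $35,317.50
Next $64,500 at 22% = $14,190.00
Next $113,500 at 14% = $15,890.00
Remaining $483,750 at 11% = $53,212.50
Fee: $41,120.00 + $35,317.50 + $14,190.00 + $15,890.00 + $53,212.50 = $159,730.00
Referral share: 33.5% of $159,730.00 = $53,509.55; lead counsel retains $159,730.00 − $53,509.55 = $106,220.45.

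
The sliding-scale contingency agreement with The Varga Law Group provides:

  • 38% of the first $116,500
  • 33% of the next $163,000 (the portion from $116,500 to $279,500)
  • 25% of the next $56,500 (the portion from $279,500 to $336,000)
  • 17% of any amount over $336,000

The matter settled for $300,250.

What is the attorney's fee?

$103,247.50

First $116,500 at 38% = $44,270.00
Next $163,000 at 33% = $53,790.00
Remaining $20,750 at 25% = $5,187.50
Fee: $44,270.00 + $53,790.00 + $5,187.50 = $103,247.50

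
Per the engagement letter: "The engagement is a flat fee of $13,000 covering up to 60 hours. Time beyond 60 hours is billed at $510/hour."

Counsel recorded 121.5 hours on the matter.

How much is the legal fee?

$44,365.00

Flat fee: $13,000.00
Excess hours: 121.5 − 60 = 61.5
Overrun: 61.5 × $510 = $31,365.00
Total: $13,000.00 + $31,365.00 = $44,365.00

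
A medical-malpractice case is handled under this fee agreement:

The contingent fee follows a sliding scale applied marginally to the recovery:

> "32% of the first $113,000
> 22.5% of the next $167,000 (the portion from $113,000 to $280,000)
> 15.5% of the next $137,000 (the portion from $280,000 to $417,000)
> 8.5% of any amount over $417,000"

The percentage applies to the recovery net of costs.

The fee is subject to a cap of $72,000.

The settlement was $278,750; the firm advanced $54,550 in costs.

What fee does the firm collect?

$61,180.00

Fee base (net of costs): $278,750 − $54,550 = $224,200
First $113,000 at 32% = $36,160.00
Remaining $111,200 at 22.5% = $25,020.00
Fee: $36,160.00 + $25,020.00 = $61,180.00
$61,180.00 is under the $72,000 cap.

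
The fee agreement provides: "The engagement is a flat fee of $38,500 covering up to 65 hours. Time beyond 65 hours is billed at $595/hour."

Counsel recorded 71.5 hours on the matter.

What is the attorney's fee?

Flat fee: $38,500.00
Excess hours: 71.5 − 65 = 6.5
Overrun: 6.5 × $595 = $3,867.50
Total: $38,500.00 + $3,867.50 = $42,367.50

$42,367.50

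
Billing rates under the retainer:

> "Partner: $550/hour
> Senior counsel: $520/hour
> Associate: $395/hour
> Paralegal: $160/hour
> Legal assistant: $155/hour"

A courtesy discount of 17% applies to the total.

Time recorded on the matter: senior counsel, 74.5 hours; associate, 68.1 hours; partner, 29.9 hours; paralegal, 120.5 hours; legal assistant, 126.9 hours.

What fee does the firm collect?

$100,458.22

Partner: 29.9 × $550 = $16,445.00
Senior counsel: 74.5 × $520 = $38,740.00
Associate: 68.1 × $395 = $26,899.50
Paralegal: 120.5 × $160 = $19,280.00
Legal assistant: 126.9 × $155 = $19,669.50
Subtotal: $121,034.00
Less 17% discount: −$20,575.78
Total: $121,034.00 − $20,575.78 = $100,458.22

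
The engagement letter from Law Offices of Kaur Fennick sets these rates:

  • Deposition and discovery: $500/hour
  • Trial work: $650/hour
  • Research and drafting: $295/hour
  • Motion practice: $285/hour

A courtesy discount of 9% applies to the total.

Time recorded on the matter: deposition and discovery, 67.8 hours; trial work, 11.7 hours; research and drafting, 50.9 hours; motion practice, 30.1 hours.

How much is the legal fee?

Deposition and discovery: 67.8 × $500 = $33,900.00
Trial work: 11.7 × $650 = $7,605.00
Research and drafting: 50.9 × $295 = $15,015.50
Motion practice: 30.1 × $285 = $8,578.50
Subtotal: $65,099.00
Less 9% discount: −$5,858.91
Total: $65,099.00 − $5,858.91 = $59,240.09

$59,240.09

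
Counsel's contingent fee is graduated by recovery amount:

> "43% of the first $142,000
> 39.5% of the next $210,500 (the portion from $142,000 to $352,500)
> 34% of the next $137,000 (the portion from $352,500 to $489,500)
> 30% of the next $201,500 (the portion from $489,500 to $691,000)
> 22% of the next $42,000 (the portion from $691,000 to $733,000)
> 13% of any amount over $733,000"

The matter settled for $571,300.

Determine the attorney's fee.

First $142,000 at 43% = $61,060.00
Next $210,500 at 39.5% = $83,147.50
Next $137,000 at 34% = $46,580.00
Remaining $81,800 at 30% = $24,540.00
Fee: $61,060.00 + $83,147.50 + $46,580.00 + $24,540.00 = $215,327.50

$215,327.50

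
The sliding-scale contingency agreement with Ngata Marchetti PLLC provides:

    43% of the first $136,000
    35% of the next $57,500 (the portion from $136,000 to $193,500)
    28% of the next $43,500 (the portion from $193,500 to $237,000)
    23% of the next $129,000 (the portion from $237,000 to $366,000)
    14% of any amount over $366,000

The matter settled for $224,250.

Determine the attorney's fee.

First $136,000 at 43% = $58,480.00
Next $57,500 at 35% = $20,125.00
Remaining $30,750 at 28% = $8,610.00
Fee: $58,480.00 + $20,125.00 + $8,610.00 = $87,215.00

$87,215.00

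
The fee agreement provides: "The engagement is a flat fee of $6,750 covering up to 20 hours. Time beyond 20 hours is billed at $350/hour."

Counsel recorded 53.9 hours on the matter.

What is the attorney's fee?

$18,615.00

Flat fee: $6,750.00
Excess hours: 53.9 − 20 = 33.9
Overrun: 33.9 × $350 = $11,865.00
Total: $6,750.00 + $11,865.00 = $18,615.00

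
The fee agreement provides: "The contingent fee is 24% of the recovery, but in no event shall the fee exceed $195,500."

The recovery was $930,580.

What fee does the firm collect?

24% of $930,580 = $223,339.20
That exceeds the $195,500 cap, so the fee is capped at $195,500.

$195,500.00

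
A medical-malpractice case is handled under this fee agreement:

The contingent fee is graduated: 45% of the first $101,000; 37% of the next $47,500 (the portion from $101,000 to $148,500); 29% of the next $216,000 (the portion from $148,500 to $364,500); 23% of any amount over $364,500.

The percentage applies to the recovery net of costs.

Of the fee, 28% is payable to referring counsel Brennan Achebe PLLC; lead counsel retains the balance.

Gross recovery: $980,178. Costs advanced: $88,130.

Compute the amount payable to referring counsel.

$69,160.29

Fee base (net of costs): $980,178 − $88,130 = $892,048
First $101,000 at 45% = $45,450.00
Next $47,500 at 37% = $17,575.00
Next $216,000 at 29% = $62,640.00
Remaining $527,548 at 23% = $121,336.04
Fee: $45,450.00 + $17,575.00 + $62,640.00 + $121,336.04 = $247,001.04
Referral share: 28% of $247,001.04 = $69,160.29; lead counsel retains $247,001.04 − $69,160.29 = $177,840.75.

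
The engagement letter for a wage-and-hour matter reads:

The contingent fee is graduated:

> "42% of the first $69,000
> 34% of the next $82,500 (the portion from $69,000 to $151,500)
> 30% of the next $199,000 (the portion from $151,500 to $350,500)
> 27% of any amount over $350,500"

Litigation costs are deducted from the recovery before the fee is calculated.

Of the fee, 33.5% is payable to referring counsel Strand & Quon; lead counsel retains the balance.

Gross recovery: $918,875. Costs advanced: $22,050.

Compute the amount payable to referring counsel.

$88,519.65

Fee base (net of costs): $918,875 − $22,050 = $896,825
First $69,000 at 42% = $28,980.00
Next $82,500 at 34% = $28,050.00
Next $199,000 at 30% = $59,700.00
Remaining $546,325 at 27% = $147,507.75
Fee: $28,980.00 + $28,050.00 + $59,700.00 + $147,507.75 = $264,237.75
Referral share: 33.5% of $264,237.75 = $88,519.65; lead counsel retains $264,237.75 − $88,519.65 = $175,718.10.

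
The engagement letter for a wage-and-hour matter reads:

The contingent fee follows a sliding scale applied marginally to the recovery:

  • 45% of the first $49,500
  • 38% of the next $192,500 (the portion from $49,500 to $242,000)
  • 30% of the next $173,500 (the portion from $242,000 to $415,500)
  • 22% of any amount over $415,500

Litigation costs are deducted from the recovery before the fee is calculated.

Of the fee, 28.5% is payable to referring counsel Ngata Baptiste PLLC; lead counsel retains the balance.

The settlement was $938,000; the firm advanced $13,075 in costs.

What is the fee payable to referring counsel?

$73,971.32

Fee base (net of costs): $938,000 − $13,075 = $924,925
First $49,500 at 45% = $22,275.00
Next $192,500 at 38% = $73,150.00
Next $173,500 at 30% = $52,050.00
Remaining $509,425 at 22% = $112,073.50
Fee: $22,275.00 + $73,150.00 + $52,050.00 + $112,073.50 = $259,548.50
Referral share: 28.5% of $259,548.50 = $73,971.32; lead counsel retains $259,548.50 − $73,971.32 = $185,577.18.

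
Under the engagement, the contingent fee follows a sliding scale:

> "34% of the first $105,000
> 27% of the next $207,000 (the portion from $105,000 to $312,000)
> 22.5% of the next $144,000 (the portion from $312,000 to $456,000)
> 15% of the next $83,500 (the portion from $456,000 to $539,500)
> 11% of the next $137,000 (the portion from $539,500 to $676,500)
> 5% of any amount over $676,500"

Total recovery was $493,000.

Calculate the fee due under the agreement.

First $105,000 at 34% = $35,700.00
Next $207,000 at 27% = $55,890.00
Next $144,000 at 22.5% = $32,400.00
Remaining $37,000 at 15% = $5,550.00
Fee: $35,700.00 + $55,890.00 + $32,400.00 + $5,550.00 = $129,540.00

$129,540.00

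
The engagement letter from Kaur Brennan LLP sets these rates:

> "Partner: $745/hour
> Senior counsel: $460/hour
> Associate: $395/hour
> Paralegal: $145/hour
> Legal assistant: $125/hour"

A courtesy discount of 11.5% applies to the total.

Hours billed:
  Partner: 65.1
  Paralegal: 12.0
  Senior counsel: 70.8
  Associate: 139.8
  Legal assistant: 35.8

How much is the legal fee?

Partner: 65.1 × $745 = $48,499.50
Senior counsel: 70.8 × $460 = $32,568.00
Associate: 139.8 × $395 = $55,221.00
Paralegal: 12.0 × $145 = $1,740.00
Legal assistant: 35.8 × $125 = $4,475.00
Subtotal: $142,503.50
Less 11.5% discount: −$16,387.90
Total: $142,503.50 − $16,387.90 = $126,115.60

$126,115.60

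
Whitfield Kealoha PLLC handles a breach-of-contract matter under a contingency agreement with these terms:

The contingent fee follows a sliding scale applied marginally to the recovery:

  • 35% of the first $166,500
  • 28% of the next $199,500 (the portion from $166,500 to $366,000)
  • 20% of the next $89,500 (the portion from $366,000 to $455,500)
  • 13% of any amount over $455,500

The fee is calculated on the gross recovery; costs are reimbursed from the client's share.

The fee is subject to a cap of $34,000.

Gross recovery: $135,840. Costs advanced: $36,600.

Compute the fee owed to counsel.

Fee base is the gross recovery, $135,840; costs are reimbursed separately.
First $135,840 at 35% = $47,544.00
$47,544.00 exceeds the $34,000 cap, so the fee is capped at $34,000.00.

$34,000.00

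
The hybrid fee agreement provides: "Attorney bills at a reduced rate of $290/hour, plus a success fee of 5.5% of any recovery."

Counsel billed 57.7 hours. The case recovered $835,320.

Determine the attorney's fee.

$62,675.60

Hourly: 57.7 × $290 = $16,733.00
Success fee: 5.5% of $835,320 = $45,942.60
Total: $16,733.00 + $45,942.60 = $62,675.60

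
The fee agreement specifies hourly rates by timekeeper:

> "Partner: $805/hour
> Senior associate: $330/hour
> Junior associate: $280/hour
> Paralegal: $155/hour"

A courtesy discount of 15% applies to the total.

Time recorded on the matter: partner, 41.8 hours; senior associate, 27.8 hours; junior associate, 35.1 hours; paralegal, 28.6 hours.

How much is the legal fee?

Partner: 41.8 × $805 = $33,649.00
Senior associate: 27.8 × $330 = $9,174.00
Junior associate: 35.1 × $280 = $9,828.00
Paralegal: 28.6 × $155 = $4,433.00
Subtotal: $57,084.00
Less 15% discount: −$8,562.60
Total: $57,084.00 − $8,562.60 = $48,521.40

$48,521.40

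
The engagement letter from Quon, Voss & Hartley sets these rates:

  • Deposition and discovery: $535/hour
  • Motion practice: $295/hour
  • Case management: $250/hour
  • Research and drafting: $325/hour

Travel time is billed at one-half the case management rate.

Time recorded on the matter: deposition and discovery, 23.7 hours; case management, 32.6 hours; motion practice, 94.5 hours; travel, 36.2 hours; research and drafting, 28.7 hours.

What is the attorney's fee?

Deposition and discovery: 23.7 × $535 = $12,679.50
Motion practice: 94.5 × $295 = $27,877.50
Case management: 32.6 × $250 = $8,150.00
Research and drafting: 28.7 × $325 = $9,327.50
Subtotal: $12,679.50 + $27,877.50 + $8,150.00 + $9,327.50 = $58,034.50
Travel: 36.2 × ($250 ÷ 2) = 36.2 × $125.00 = $4,525.00
Total: $58,034.50 + $4,525.00 = $62,559.50

$62,559.50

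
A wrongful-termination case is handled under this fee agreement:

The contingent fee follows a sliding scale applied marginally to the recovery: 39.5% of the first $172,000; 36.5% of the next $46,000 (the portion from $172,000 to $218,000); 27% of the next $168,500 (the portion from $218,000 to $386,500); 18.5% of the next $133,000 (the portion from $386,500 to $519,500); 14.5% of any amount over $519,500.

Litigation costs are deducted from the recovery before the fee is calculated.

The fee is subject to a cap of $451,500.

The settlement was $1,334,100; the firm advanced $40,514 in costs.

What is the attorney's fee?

$267,072.47

Fee base (net of costs): $1,334,100 − $40,514 = $1,293,586
First $172,000 at 39.5% = $67,940.00
Next $46,000 at 36.5% = $16,790.00
Next $168,500 at 27% = $45,495.00
Next $133,000 at 18.5% = $24,605.00
Remaining $774,086 at 14.5% = $112,242.47
Fee: $67,940.00 + $16,790.00 + $45,495.00 + $24,605.00 + $112,242.47 = $267,072.47
$267,072.47 is under the $451,500 cap.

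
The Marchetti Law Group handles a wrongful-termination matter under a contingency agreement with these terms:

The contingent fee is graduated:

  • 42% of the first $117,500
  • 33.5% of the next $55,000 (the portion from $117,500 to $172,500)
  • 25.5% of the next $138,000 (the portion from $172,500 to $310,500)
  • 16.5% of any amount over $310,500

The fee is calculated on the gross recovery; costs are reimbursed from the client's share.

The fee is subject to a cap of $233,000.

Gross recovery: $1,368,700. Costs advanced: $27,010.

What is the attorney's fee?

$233,000.00

Fee base is the gross recovery, $1,368,700; costs are reimbursed separately.
First $117,500 at 42% = $49,350.00
Next $55,000 at 33.5% = $18,425.00
Next $138,000 at 25.5% = $35,190.00
Remaining $1,058,200 at 16.5% = $174,603.00
Fee: $49,350.00 + $18,425.00 + $35,190.00 + $174,603.00 = $277,568.00
$277,568.00 exceeds the $233,000 cap, so the fee is capped at $233,000.00.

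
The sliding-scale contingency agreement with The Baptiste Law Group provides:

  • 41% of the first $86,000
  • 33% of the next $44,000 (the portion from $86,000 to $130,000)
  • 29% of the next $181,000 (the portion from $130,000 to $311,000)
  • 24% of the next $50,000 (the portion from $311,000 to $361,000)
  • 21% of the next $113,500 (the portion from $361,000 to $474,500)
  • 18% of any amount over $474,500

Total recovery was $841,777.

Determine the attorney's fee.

First $86,000 at 41% = $35,260.00
Next $44,000 at 33% = $14,520.00
Next $181,000 at 29% = $52,490.00
Next $50,000 at 24% = $12,000.00
Next $113,500 at 21% = $23,835.00
Remaining $367,277 at 18% = $66,109.86
Fee: $35,260.00 + $14,520.00 + $52,490.00 + $12,000.00 + $23,835.00 + $66,109.86 = $204,214.86

$204,214.86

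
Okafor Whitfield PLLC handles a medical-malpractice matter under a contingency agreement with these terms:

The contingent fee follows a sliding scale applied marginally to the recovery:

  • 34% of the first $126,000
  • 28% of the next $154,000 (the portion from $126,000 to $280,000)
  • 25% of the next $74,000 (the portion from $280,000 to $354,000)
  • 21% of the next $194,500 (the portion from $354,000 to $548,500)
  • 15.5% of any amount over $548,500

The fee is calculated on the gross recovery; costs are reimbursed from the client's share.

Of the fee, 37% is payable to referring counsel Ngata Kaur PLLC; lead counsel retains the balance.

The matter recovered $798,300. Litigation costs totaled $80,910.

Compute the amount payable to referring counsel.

$68,088.88

Fee base is the gross recovery, $798,300; costs are reimbursed separately.
First $126,000 at 34% = $42,840.00
Next $154,000 at 28% = $43,120.00
Next $74,000 at 25% = $18,500.00
Next $194,500 at 21% = $40,845.00
Remaining $249,800 at 15.5% = $38,719.00
Fee: $42,840.00 + $43,120.00 + $18,500.00 + $40,845.00 + $38,719.00 = $184,024.00
Referral share: 37% of $184,024.00 = $68,088.88; lead counsel retains $184,024.00 − $68,088.88 = $115,935.12.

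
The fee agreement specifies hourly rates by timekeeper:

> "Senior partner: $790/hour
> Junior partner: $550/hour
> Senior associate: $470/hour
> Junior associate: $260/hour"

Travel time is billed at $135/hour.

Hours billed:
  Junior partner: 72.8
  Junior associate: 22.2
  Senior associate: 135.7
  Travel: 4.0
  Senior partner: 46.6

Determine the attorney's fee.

Senior partner: 46.6 × $790 = $36,814.00
Junior partner: 72.8 × $550 = $40,040.00
Senior associate: 135.7 × $470 = $63,779.00
Junior associate: 22.2 × $260 = $5,772.00
Subtotal: $36,814.00 + $40,040.00 + $63,779.00 + $5,772.00 = $146,405.00
Travel: 4.0 × $135 = $540.00
Total: $146,405.00 + $540.00 = $146,945.00

$146,945.00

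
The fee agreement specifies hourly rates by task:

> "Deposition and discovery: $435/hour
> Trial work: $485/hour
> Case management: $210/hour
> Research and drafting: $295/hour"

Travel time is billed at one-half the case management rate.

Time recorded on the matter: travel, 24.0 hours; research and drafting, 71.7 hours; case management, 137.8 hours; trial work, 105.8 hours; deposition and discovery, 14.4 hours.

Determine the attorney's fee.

$110,186.50

Deposition and discovery: 14.4 × $435 = $6,264.00
Trial work: 105.8 × $485 = $51,313.00
Case management: 137.8 × $210 = $28,938.00
Research and drafting: 71.7 × $295 = $21,151.50
Subtotal: $6,264.00 + $51,313.00 + $28,938.00 + $21,151.50 = $107,666.50
Travel: 24.0 × ($210 ÷ 2) = 24.0 × $105.00 = $2,520.00
Total: $107,666.50 + $2,520.00 = $110,186.50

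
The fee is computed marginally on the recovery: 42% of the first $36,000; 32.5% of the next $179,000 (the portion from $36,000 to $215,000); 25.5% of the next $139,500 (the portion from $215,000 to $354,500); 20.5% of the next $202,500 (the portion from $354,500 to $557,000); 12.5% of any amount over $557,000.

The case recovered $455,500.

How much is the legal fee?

First $36,000 at 42% = $15,120.00
Next $179,000 at 32.5% = $58,175.00
Next $139,500 at 25.5% = $35,572.50
Remaining $101,000 at 20.5% = $20,705.00
Fee: $15,120.00 + $58,175.00 + $35,572.50 + $20,705.00 = $129,572.50

$129,572.50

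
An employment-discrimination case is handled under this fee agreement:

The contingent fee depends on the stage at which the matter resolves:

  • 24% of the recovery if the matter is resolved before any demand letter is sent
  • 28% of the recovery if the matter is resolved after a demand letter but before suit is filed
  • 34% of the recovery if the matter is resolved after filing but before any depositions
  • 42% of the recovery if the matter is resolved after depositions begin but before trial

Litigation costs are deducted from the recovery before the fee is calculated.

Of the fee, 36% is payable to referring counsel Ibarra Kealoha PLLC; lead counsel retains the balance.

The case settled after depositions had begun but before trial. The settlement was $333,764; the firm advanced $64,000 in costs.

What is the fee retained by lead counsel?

Fee base (net of costs): $333,764 − $64,000 = $269,764
The matter settled after depositions had begun but before trial, so the 42% rate applies.
$269,764 × 42% = $113,300.88
Referral share: 36% of $113,300.88 = $40,788.32; lead counsel retains $113,300.88 − $40,788.32 = $72,512.56.

$72,512.56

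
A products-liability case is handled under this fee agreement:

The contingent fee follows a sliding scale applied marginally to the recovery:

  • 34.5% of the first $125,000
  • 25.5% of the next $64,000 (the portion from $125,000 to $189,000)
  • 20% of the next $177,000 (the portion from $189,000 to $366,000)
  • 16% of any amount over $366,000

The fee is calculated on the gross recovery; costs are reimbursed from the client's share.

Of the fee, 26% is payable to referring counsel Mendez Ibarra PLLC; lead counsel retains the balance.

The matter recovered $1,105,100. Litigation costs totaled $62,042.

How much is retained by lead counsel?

$157,694.74

Fee base is the gross recovery, $1,105,100; costs are reimbursed separately.
First $125,000 at 34.5% = $43,125.00
Next $64,000 at 25.5% = $16,320.00
Next $177,000 at 20% = $35,400.00
Remaining $739,100 at 16% = $118,256.00
Fee: $43,125.00 + $16,320.00 + $35,400.00 + $118,256.00 = $213,101.00
Referral share: 26% of $213,101.00 = $55,406.26; lead counsel retains $213,101.00 − $55,406.26 = $157,694.74.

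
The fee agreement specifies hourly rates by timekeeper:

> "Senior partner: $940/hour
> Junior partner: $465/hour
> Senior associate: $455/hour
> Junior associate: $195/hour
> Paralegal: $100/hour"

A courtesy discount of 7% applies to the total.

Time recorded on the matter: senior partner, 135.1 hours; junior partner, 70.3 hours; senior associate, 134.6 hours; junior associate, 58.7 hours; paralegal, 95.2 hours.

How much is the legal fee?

$224,960.49

Senior partner: 135.1 × $940 = $126,994.00
Junior partner: 70.3 × $465 = $32,689.50
Senior associate: 134.6 × $455 = $61,243.00
Junior associate: 58.7 × $195 = $11,446.50
Paralegal: 95.2 × $100 = $9,520.00
Subtotal: $241,893.00
Less 7% discount: −$16,932.51
Total: $241,893.00 − $16,932.51 = $224,960.49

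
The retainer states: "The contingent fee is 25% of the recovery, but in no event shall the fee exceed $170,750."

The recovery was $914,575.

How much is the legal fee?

25% of $914,575 = $228,643.75
That exceeds the $170,750 cap, so the fee is capped at $170,750.

$170,750.00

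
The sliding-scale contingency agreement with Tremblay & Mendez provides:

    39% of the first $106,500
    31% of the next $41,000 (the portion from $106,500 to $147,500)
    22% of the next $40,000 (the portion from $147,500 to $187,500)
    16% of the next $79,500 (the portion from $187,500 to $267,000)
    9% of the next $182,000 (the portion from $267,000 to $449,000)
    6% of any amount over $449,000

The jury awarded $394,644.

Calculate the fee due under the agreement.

$87,252.96

First $106,500 at 39% = $41,535.00
Next $41,000 at 31% = $12,710.00
Next $40,000 at 22% = $8,800.00
Next $79,500 at 16% = $12,720.00
Remaining $127,644 at 9% = $11,487.96
Fee: $41,535.00 + $12,710.00 + $8,800.00 + $12,720.00 + $11,487.96 = $87,252.96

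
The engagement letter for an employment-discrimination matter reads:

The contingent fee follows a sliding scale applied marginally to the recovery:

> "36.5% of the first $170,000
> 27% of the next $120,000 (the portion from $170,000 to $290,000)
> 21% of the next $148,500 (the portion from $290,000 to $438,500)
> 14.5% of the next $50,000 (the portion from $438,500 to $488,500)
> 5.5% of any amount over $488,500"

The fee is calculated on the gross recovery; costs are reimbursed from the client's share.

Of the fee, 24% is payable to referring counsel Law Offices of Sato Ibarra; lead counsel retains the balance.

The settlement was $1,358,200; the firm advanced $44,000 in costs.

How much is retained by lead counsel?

$137,346.06

Fee base is the gross recovery, $1,358,200; costs are reimbursed separately.
First $170,000 at 36.5% = $62,050.00
Next $120,000 at 27% = $32,400.00
Next $148,500 at 21% = $31,185.00
Next $50,000 at 14.5% = $7,250.00
Remaining $869,700 at 5.5% = $47,833.50
Fee: $62,050.00 + $32,400.00 + $31,185.00 + $7,250.00 + $47,833.50 = $180,718.50
Referral share: 24% of $180,718.50 = $43,372.44; lead counsel retains $180,718.50 − $43,372.44 = $137,346.06.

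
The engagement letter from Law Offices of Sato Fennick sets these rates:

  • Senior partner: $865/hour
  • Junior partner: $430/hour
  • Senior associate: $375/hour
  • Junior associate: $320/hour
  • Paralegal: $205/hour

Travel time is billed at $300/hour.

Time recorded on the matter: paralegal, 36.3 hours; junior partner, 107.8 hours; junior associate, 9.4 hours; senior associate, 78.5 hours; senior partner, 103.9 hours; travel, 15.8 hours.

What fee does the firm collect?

$180,854.50

Senior partner: 103.9 × $865 = $89,873.50
Junior partner: 107.8 × $430 = $46,354.00
Senior associate: 78.5 × $375 = $29,437.50
Junior associate: 9.4 × $320 = $3,008.00
Paralegal: 36.3 × $205 = $7,441.50
Subtotal: $89,873.50 + $46,354.00 + $29,437.50 + $3,008.00 + $7,441.50 = $176,114.50
Travel: 15.8 × $300 = $4,740.00
Total: $176,114.50 + $4,740.00 = $180,854.50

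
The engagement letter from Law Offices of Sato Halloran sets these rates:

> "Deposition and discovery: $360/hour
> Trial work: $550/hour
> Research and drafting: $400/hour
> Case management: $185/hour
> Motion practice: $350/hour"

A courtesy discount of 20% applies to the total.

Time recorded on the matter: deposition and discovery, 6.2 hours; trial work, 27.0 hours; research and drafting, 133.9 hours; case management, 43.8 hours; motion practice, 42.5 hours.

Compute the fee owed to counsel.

$74,896.00

Deposition and discovery: 6.2 × $360 = $2,232.00
Trial work: 27.0 × $550 = $14,850.00
Research and drafting: 133.9 × $400 = $53,560.00
Case management: 43.8 × $185 = $8,103.00
Motion practice: 42.5 × $350 = $14,875.00
Subtotal: $93,620.00
Less 20% discount: −$18,724.00
Total: $93,620.00 − $18,724.00 = $74,896.00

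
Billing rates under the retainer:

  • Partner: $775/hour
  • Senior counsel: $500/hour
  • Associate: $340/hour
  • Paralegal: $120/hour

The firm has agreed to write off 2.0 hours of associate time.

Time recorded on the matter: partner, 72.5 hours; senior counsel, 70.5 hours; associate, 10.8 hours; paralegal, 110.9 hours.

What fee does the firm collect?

Partner: 72.5 × $775 = $56,187.50
Senior counsel: 70.5 × $500 = $35,250.00
Associate: 10.8 × $340 = $3,672.00
Paralegal: 110.9 × $120 = $13,308.00
Subtotal: $108,417.50
Write-off: 2.0 × $340 = $680.00
Total: $108,417.50 − $680.00 = $107,737.50

$107,737.50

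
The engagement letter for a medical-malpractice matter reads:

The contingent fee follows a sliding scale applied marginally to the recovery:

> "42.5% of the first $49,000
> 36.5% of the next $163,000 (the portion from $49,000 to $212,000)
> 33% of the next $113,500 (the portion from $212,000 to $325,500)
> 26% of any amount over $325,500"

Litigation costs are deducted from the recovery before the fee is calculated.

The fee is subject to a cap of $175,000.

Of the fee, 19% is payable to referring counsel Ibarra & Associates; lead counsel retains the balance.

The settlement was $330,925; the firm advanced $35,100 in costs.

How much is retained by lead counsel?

Fee base (net of costs): $330,925 − $35,100 = $295,825
First $49,000 at 42.5% = $20,825.00
Next $163,000 at 36.5% = $59,495.00
Remaining $83,825 at 33% = $27,662.25
Fee: $20,825.00 + $59,495.00 + $27,662.25 = $107,982.25
$107,982.25 is under the $175,000 cap.
Referral share: 19% of $107,982.25 = $20,516.63; lead counsel retains $107,982.25 − $20,516.63 = $87,465.62.

$87,465.62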